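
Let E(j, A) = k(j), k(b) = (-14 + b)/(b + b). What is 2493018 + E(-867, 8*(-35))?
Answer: 4322894093/1734 ≈ 2.4930e+6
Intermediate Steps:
k(b) = (-14 + b)/(2*b) (k(b) = (-14 + b)/((2*b)) = (-14 + b)*(1/(2*b)) = (-14 + b)/(2*b))
E(j, A) = (-14 + j)/(2*j)
2493018 + E(-867, 8*(-35)) = 2493018 + (½)*(-14 - 867)/(-867) = 2493018 + (½)*(-1/867)*(-881) = 2493018 + 881/1734 = 4322894093/1734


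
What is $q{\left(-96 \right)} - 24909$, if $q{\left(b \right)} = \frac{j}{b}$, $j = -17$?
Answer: $- \frac{2391247}{96} \approx -24909.0$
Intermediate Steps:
$q{\left(b \right)} = - \frac{17}{b}$
$q{\left(-96 \right)} - 24909 = - \frac{17}{-96} - 24909 = \left(-17\right) \left(- \frac{1}{96}\right) - 24909 = \frac{17}{96} - 24909 = - \frac{2391247}{96}$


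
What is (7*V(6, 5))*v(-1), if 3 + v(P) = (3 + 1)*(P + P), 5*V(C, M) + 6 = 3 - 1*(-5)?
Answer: -154/5 ≈ -30.800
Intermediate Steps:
V(C, M) = ⅖ (V(C, M) = -6/5 + (3 - 1*(-5))/5 = -6/5 + (3 + 5)/5 = -6/5 + (⅕)*8 = -6/5 + 8/5 = ⅖)
v(P) = -3 + 8*P (v(P) = -3 + (3 + 1)*(P + P) = -3 + 4*(2*P) = -3 + 8*P)
(7*V(6, 5))*v(-1) = (7*(⅖))*(-3 + 8*(-1)) = 14*(-3 - 8)/5 = (14/5)*(-11) = -154/5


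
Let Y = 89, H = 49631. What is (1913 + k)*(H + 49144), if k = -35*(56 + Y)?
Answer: -312326550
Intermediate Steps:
k = -5075 (k = -35*(56 + 89) = -35*145 = -5075)
(1913 + k)*(H + 49144) = (1913 - 5075)*(49631 + 49144) = -3162*98775 = -312326550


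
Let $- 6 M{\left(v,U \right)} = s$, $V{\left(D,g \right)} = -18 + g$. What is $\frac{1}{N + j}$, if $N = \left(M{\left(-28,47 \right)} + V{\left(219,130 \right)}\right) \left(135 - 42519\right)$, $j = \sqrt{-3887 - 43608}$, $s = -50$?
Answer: $- \frac{5100208}{26012121690759} - \frac{i \sqrt{47495}}{26012121690759} \approx -1.9607 \cdot 10^{-7} - 8.3781 \cdot 10^{-12} i$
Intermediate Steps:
$M{\left(v,U \right)} = \frac{25}{3}$ ($M{\left(v,U \right)} = \left(- \frac{1}{6}\right) \left(-50\right) = \frac{25}{3}$)
$j = i \sqrt{47495}$ ($j = \sqrt{-47495} = i \sqrt{47495} \approx 217.93 i$)
$N = -5100208$ ($N = \left(\frac{25}{3} + \left(-18 + 130\right)\right) \left(135 - 42519\right) = \left(\frac{25}{3} + 112\right) \left(-42384\right) = \frac{361}{3} \left(-42384\right) = -5100208$)
$\frac{1}{N + j} = \frac{1}{-5100208 + i \sqrt{47495}}$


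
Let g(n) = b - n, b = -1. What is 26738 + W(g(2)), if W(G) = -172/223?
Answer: 5962402/223 ≈ 26737.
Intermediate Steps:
g(n) = -1 - n
W(G) = -172/223 (W(G) = -172*1/223 = -172/223)
26738 + W(g(2)) = 26738 - 172/223 = 5962402/223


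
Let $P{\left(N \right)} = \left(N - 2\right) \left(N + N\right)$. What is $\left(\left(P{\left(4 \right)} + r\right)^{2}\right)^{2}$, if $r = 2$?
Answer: $104976$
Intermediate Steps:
$P{\left(N \right)} = 2 N \left(-2 + N\right)$ ($P{\left(N \right)} = \left(-2 + N\right) 2 N = 2 N \left(-2 + N\right)$)
$\left(\left(P{\left(4 \right)} + r\right)^{2}\right)^{2} = \left(\left(2 \cdot 4 \left(-2 + 4\right) + 2\right)^{2}\right)^{2} = \left(\left(2 \cdot 4 \cdot 2 + 2\right)^{2}\right)^{2} = \left(\left(16 + 2\right)^{2}\right)^{2} = \left(18^{2}\right)^{2} = 324^{2} = 104976$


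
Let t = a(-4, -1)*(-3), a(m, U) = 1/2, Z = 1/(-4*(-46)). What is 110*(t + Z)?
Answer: -15125/92 ≈ -164.40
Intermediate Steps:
Z = 1/184 ≈ 0.0054348
a(m, U) = ½
t = -3/2 (t = (½)*(-3) = -3/2 ≈ -1.5000)
110*(t + Z) = 110*(-3/2 + 1/184) = 110*(-275/184) = -15125/92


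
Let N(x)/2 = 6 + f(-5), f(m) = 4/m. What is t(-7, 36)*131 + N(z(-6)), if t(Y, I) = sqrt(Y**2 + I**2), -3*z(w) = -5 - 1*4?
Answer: 52/5 + 131*sqrt(1345) ≈ 4814.7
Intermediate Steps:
z(w) = 3 (z(w) = -(-5 - 1*4)/3 = -(-5 - 4)/3 = -1/3*(-9) = 3)
N(x) = 52/5 (N(x) = 2*(6 + 4/(-5)) = 2*(6 + 4*(-1/5)) = 2*(6 - 4/5) = 2*(26/5) = 52/5)
t(Y, I) = sqrt(I**2 + Y**2)
t(-7, 36)*131 + N(z(-6)) = sqrt(36**2 + (-7)**2)*131 + 52/5 = sqrt(1296 + 49)*131 + 52/5 = sqrt(1345)*131 + 52/5 = 131*sqrt(1345) + 52/5 = 52/5 + 131*sqrt(1345)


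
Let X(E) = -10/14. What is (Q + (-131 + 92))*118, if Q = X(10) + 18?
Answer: -17936/7 ≈ -2562.3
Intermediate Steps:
X(E) = -5/7 (X(E) = -10*1/14 = -5/7)
Q = 121/7 (Q = -5/7 + 18 = 121/7 ≈ 17.286)
(Q + (-131 + 92))*118 = (121/7 + (-131 + 92))*118 = (121/7 - 39)*118 = -152/7*118 = -17936/7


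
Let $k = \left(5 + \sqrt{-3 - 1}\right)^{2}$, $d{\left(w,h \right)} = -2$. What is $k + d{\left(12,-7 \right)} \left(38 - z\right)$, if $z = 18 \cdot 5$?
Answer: $125 + 20 i \approx 125.0 + 20.0 i$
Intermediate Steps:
$z = 90$
$k = \left(5 + 2 i\right)^{2}$ ($k = \left(5 + \sqrt{-4}\right)^{2} = \left(5 + 2 i\right)^{2} \approx 21.0 + 20.0 i$)
$k + d{\left(12,-7 \right)} \left(38 - z\right) = \left(21 + 20 i\right) - 2 \left(38 - 90\right) = \left(21 + 20 i\right) - -104 = \left(21 + 20 i\right) + 104 = 125 + 20 i$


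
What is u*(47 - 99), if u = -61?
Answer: 3172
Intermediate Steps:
u*(47 - 99) = -61*(47 - 99) = -61*(-52) = 3172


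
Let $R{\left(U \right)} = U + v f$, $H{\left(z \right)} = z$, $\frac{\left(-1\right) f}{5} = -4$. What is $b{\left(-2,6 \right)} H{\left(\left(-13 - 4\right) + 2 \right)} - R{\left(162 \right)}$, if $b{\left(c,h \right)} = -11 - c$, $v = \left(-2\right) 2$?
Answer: $53$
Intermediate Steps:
$f = 20$ ($f = \left(-5\right) \left(-4\right) = 20$)
$v = -4$
$R{\left(U \right)} = -80 + U$ ($R{\left(U \right)} = U - 80 = -80 + U$)
$b{\left(-2,6 \right)} H{\left(\left(-13 - 4\right) + 2 \right)} - R{\left(162 \right)} = \left(-11 - -2\right) \left(\left(-13 - 4\right) + 2\right) - \left(-80 + 162\right) = \left(-11 + 2\right) \left(-17 + 2\right) - 82 = \left(-9\right) \left(-15\right) - 82 = 135 - 82 = 53$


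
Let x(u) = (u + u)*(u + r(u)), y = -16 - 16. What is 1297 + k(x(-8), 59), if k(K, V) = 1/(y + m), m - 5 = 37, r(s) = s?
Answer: 12971/10 ≈ 1297.1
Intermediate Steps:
y = -32
m = 42 (m = 5 + 37 = 42)
x(u) = 4*u² (x(u) = (u + u)*(u + u) = (2*u)*(2*u) = 4*u²)
k(K, V) = ⅒ (k(K, V) = 1/(-32 + 42) = 1/10 = ⅒)
1297 + k(x(-8), 59) = 1297 + ⅒ = 12971/10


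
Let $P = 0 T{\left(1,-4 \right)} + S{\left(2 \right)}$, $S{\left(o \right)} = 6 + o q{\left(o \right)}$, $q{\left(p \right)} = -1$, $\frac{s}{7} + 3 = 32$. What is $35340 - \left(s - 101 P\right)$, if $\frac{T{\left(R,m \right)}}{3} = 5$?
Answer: $35541$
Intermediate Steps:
$s = 203$ ($s = -21 + 7 \cdot 32 = -21 + 224 = 203$)
$T{\left(R,m \right)} = 15$ ($T{\left(R,m \right)} = 3 \cdot 5 = 15$)
$S{\left(o \right)} = 6 - o$ ($S{\left(o \right)} = 6 + o \left(-1\right) = 6 - o$)
$P = 4$ ($P = 0 \cdot 15 + \left(6 - 2\right) = 0 + \left(6 - 2\right) = 0 + 4 = 4$)
$35340 - \left(s - 101 P\right) = 35340 - \left(203 - 404\right) = 35340 - -201 = 35340 + 201 = 35541$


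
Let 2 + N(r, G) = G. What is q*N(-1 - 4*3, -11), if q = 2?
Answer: -26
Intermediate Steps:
N(r, G) = -2 + G
q*N(-1 - 4*3, -11) = 2*(-2 - 11) = 2*(-13) = -26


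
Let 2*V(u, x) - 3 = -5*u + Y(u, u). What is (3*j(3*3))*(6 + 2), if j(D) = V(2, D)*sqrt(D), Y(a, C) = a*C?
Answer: -108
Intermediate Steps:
Y(a, C) = C*a
V(u, x) = 3/2 + u**2/2 - 5*u/2 (V(u, x) = 3/2 + (-5*u + u*u)/2 = 3/2 + (-5*u + u**2)/2 = 3/2 + (u**2 - 5*u)/2 = 3/2 + (u**2/2 - 5*u/2) = 3/2 + u**2/2 - 5*u/2)
j(D) = -3*sqrt(D)/2 (j(D) = (3/2 + (1/2)*2**2 - 5/2*2)*sqrt(D) = (3/2 + (1/2)*4 - 5)*sqrt(D) = (3/2 + 2 - 5)*sqrt(D) = -3*sqrt(D)/2)
(3*j(3*3))*(6 + 2) = (3*(-3*sqrt(3*3)/2))*(6 + 2) = (3*(-3*sqrt(9)/2))*8 = (3*(-3/2*3))*8 = (3*(-9/2))*8 = -27/2*8 = -108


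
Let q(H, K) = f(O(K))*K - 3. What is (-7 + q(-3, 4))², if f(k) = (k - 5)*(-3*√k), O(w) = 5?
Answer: 100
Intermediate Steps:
f(k) = -3*√k*(-5 + k) (f(k) = (-5 + k)*(-3*√k) = -3*√k*(-5 + k))
q(H, K) = -3 (q(H, K) = (3*√5*(5 - 1*5))*K - 3 = (3*√5*(5 - 5))*K - 3 = (3*√5*0)*K - 3 = 0*K - 3 = 0 - 3 = -3)
(-7 + q(-3, 4))² = (-7 - 3)² = (-10)² = 100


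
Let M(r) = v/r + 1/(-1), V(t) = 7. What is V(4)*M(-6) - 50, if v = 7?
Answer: -391/6 ≈ -65.167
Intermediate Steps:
M(r) = -1 + 7/r (M(r) = 7/r + 1/(-1) = 7/r + 1*(-1) = 7/r - 1 = -1 + 7/r)
V(4)*M(-6) - 50 = 7*((7 - 1*(-6))/(-6)) - 50 = 7*(-(7 + 6)/6) - 50 = 7*(-1/6*13) - 50 = 7*(-13/6) - 50 = -91/6 - 50 = -391/6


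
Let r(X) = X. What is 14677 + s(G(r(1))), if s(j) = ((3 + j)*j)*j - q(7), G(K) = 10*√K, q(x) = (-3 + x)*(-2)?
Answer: 15985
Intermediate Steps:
q(x) = 6 - 2*x
s(j) = 8 + j²*(3 + j) (s(j) = ((3 + j)*j)*j - (6 - 2*7) = (j*(3 + j))*j - (6 - 14) = j²*(3 + j) - 1*(-8) = j²*(3 + j) + 8 = 8 + j²*(3 + j))
14677 + s(G(r(1))) = 14677 + (8 + (10*√1)³ + 3*(10*√1)²) = 14677 + (8 + (10*1)³ + 3*(10*1)²) = 14677 + (8 + 10³ + 3*10²) = 14677 + (8 + 1000 + 3*100) = 14677 + (8 + 1000 + 300) = 14677 + 1308 = 15985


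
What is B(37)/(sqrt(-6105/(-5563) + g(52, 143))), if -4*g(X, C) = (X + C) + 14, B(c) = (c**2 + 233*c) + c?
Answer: -20054*I*sqrt(52331141)/103477 ≈ -1402.0*I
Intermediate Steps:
B(c) = c**2 + 234*c
g(X, C) = -7/2 - C/4 - X/4 (g(X, C) = -((X + C) + 14)/4 = -((C + X) + 14)/4 = -(14 + C + X)/4 = -7/2 - C/4 - X/4)
B(37)/(sqrt(-6105/(-5563) + g(52, 143))) = (37*(234 + 37))/(sqrt(-6105/(-5563) + (-7/2 - 1/4*143 - 1/4*52))) = (37*271)/(sqrt(-6105*(-1/5563) + (-7/2 - 143/4 - 13))) = 10027/(sqrt(6105/5563 - 209/4)) = 10027/(sqrt(-1138247/22252)) = 10027/((11*I*sqrt(52331141)/11126)) = 10027*(-2*I*sqrt(52331141)/103477) = -20054*I*sqrt(52331141)/103477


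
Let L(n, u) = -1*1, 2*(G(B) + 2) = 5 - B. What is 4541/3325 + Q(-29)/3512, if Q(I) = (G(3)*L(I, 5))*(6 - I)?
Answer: 845493/614600 ≈ 1.3757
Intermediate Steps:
G(B) = ½ - B/2 (G(B) = -2 + (5 - B)/2 = -2 + (5/2 - B/2) = ½ - B/2)
L(n, u) = -1
Q(I) = 6 - I (Q(I) = ((½ - ½*3)*(-1))*(6 - I) = ((½ - 3/2)*(-1))*(6 - I) = (-1*(-1))*(6 - I) = 1*(6 - I) = 6 - I)
4541/3325 + Q(-29)/3512 = 4541/3325 + (6 - 1*(-29))/3512 = 4541*(1/3325) + (6 + 29)*(1/3512) = 239/175 + 35*(1/3512) = 239/175 + 35/3512 = 845493/614600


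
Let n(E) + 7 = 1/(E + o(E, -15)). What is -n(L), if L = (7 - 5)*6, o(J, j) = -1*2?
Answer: 69/10 ≈ 6.9000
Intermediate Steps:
o(J, j) = -2
L = 12 (L = 2*6 = 12)
n(E) = -7 + 1/(-2 + E) (n(E) = -7 + 1/(E - 2) = -7 + 1/(-2 + E))
-n(L) = -(15 - 7*12)/(-2 + 12) = -(15 - 84)/10 = -(-69)/10 = -1*(-69/10) = 69/10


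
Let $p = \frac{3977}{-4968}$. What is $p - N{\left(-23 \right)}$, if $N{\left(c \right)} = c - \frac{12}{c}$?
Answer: $\frac{107695}{4968} \approx 21.678$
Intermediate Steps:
$p = - \frac{3977}{4968}$ ($p = 3977 \left(- \frac{1}{4968}\right) = - \frac{3977}{4968} \approx -0.80052$)
$p - N{\left(-23 \right)} = - \frac{3977}{4968} - \left(-23 - \frac{12}{-23}\right) = - \frac{3977}{4968} - \left(-23 - - \frac{12}{23}\right) = - \frac{3977}{4968} - \left(-23 + \frac{12}{23}\right) = - \frac{3977}{4968} - - \frac{517}{23} = - \frac{3977}{4968} + \frac{517}{23} = \frac{107695}{4968}$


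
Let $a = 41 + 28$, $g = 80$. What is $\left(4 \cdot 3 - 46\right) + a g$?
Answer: $5486$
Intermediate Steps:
$a = 69$
$\left(4 \cdot 3 - 46\right) + a g = \left(4 \cdot 3 - 46\right) + 69 \cdot 80 = \left(12 - 46\right) + 5520 = -34 + 5520 = 5486$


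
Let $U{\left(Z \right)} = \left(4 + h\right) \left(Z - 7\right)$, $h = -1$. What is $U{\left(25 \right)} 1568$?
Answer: $84672$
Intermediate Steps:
$U{\left(Z \right)} = -21 + 3 Z$ ($U{\left(Z \right)} = \left(4 - 1\right) \left(Z - 7\right) = 3 \left(-7 + Z\right) = -21 + 3 Z$)
$U{\left(25 \right)} 1568 = \left(-21 + 3 \cdot 25\right) 1568 = \left(-21 + 75\right) 1568 = 54 \cdot 1568 = 84672$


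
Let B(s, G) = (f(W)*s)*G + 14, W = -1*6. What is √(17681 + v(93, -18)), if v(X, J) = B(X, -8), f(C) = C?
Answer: √22159 ≈ 148.86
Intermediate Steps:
W = -6
B(s, G) = 14 - 6*G*s (B(s, G) = (-6*s)*G + 14 = -6*G*s + 14 = 14 - 6*G*s)
v(X, J) = 14 + 48*X (v(X, J) = 14 - 6*(-8)*X = 14 + 48*X)
√(17681 + v(93, -18)) = √(17681 + (14 + 48*93)) = √(17681 + (14 + 4464)) = √(17681 + 4478) = √22159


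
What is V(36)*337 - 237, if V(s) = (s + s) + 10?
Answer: 27397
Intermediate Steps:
V(s) = 10 + 2*s (V(s) = 2*s + 10 = 10 + 2*s)
V(36)*337 - 237 = (10 + 2*36)*337 - 237 = (10 + 72)*337 - 237 = 82*337 - 237 = 27634 - 237 = 27397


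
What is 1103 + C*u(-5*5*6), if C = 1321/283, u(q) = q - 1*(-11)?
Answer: 128530/283 ≈ 454.17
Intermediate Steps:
u(q) = 11 + q (u(q) = q + 11 = 11 + q)
C = 1321/283 (C = 1321*(1/283) = 1321/283 ≈ 4.6678)
1103 + C*u(-5*5*6) = 1103 + 1321*(11 - 5*5*6)/283 = 1103 + 1321*(11 - 25*6)/283 = 1103 + 1321*(11 - 150)/283 = 1103 + (1321/283)*(-139) = 1103 - 183619/283 = 128530/283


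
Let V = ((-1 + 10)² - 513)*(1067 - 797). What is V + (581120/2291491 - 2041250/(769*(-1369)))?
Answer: -281376155193296570/2412392356651 ≈ -1.1664e+5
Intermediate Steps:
V = -116640 (V = (9² - 513)*270 = (81 - 513)*270 = -432*270 = -116640)
V + (581120/2291491 - 2041250/(769*(-1369))) = -116640 + (581120/2291491 - 2041250/(769*(-1369))) = -116640 + (581120*(1/2291491) - 2041250/(-1052761)) = -116640 + (581120/2291491 - 2041250*(-1/1052761)) = -116640 + (581120/2291491 + 2041250/1052761) = -116640 + 5289286476070/2412392356651 = -281376155193296570/2412392356651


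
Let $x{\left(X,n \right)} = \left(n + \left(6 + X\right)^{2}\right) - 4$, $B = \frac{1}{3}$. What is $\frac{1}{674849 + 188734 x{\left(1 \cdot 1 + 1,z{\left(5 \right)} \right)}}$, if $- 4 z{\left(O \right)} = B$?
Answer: $\frac{6}{71898967} \approx 8.345 \cdot 10^{-8}$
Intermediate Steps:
$B = \frac{1}{3} \approx 0.33333$
$z{\left(O \right)} = - \frac{1}{12}$ ($z{\left(O \right)} = \left(- \frac{1}{4}\right) \frac{1}{3} = - \frac{1}{12}$)
$x{\left(X,n \right)} = -4 + n + \left(6 + X\right)^{2}$
$\frac{1}{674849 + 188734 x{\left(1 \cdot 1 + 1,z{\left(5 \right)} \right)}} = \frac{1}{674849 + 188734 \left(-4 - \frac{1}{12} + \left(6 + \left(1 \cdot 1 + 1\right)\right)^{2}\right)} = \frac{1}{674849 + 188734 \left(-4 - \frac{1}{12} + \left(6 + \left(1 + 1\right)\right)^{2}\right)} = \frac{1}{674849 + 188734 \left(-4 - \frac{1}{12} + \left(6 + 2\right)^{2}\right)} = \frac{1}{674849 + 188734 \left(-4 - \frac{1}{12} + 8^{2}\right)} = \frac{1}{674849 + 188734 \left(-4 - \frac{1}{12} + 64\right)} = \frac{1}{674849 + 188734 \cdot \frac{719}{12}} = \frac{1}{674849 + \frac{67849873}{6}} = \frac{1}{\frac{71898967}{6}} = \frac{6}{71898967}$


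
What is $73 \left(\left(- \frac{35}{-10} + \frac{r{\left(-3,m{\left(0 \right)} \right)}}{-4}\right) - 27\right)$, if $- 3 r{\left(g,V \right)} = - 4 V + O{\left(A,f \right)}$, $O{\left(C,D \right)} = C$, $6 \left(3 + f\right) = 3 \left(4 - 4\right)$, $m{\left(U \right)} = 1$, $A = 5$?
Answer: $- \frac{20513}{12} \approx -1709.4$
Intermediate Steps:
$f = -3$ ($f = -3 + \frac{3 \left(4 - 4\right)}{6} = -3 + \frac{3 \cdot 0}{6} = -3 + \frac{1}{6} \cdot 0 = -3 + 0 = -3$)
$r{\left(g,V \right)} = - \frac{5}{3} + \frac{4 V}{3}$ ($r{\left(g,V \right)} = - \frac{- 4 V + 5}{3} = - \frac{5 - 4 V}{3} = - \frac{5}{3} + \frac{4 V}{3}$)
$73 \left(\left(- \frac{35}{-10} + \frac{r{\left(-3,m{\left(0 \right)} \right)}}{-4}\right) - 27\right) = 73 \left(\left(- \frac{35}{-10} + \frac{- \frac{5}{3} + \frac{4}{3} \cdot 1}{-4}\right) - 27\right) = 73 \left(\left(\left(-35\right) \left(- \frac{1}{10}\right) + \left(- \frac{5}{3} + \frac{4}{3}\right) \left(- \frac{1}{4}\right)\right) - 27\right) = 73 \left(\left(\frac{7}{2} - - \frac{1}{12}\right) - 27\right) = 73 \left(\left(\frac{7}{2} + \frac{1}{12}\right) - 27\right) = 73 \left(\frac{43}{12} - 27\right) = 73 \left(- \frac{281}{12}\right) = - \frac{20513}{12}$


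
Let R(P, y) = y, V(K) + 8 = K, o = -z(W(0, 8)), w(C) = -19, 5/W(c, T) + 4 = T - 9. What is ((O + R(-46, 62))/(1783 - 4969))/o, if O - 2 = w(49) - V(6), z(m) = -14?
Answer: -47/44604 ≈ -0.0010537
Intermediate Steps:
W(c, T) = 5/(-13 + T) (W(c, T) = 5/(-4 + (T - 9)) = 5/(-4 + (-9 + T)) = 5/(-13 + T))
o = 14 (o = -1*(-14) = 14)
V(K) = -8 + K
O = -15 (O = 2 + (-19 - (-8 + 6)) = 2 + (-19 - 1*(-2)) = 2 + (-19 + 2) = 2 - 17 = -15)
((O + R(-46, 62))/(1783 - 4969))/o = ((-15 + 62)/(1783 - 4969))/14 = (47/(-3186))*(1/14) = (47*(-1/3186))*(1/14) = -47/3186*1/14 = -47/44604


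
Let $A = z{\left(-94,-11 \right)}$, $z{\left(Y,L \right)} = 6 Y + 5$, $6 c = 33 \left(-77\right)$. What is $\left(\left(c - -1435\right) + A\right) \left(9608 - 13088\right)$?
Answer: $-1574700$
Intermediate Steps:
$c = - \frac{847}{2}$ ($c = \frac{33 \left(-77\right)}{6} = \frac{1}{6} \left(-2541\right) = - \frac{847}{2} \approx -423.5$)
$z{\left(Y,L \right)} = 5 + 6 Y$
$A = -559$ ($A = 5 + 6 \left(-94\right) = 5 - 564 = -559$)
$\left(\left(c - -1435\right) + A\right) \left(9608 - 13088\right) = \left(\left(- \frac{847}{2} - -1435\right) - 559\right) \left(9608 - 13088\right) = \left(\left(- \frac{847}{2} + 1435\right) - 559\right) \left(-3480\right) = \left(\frac{2023}{2} - 559\right) \left(-3480\right) = \frac{905}{2} \left(-3480\right) = -1574700$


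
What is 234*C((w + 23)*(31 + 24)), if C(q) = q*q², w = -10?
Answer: 85533054750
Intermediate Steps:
C(q) = q³
234*C((w + 23)*(31 + 24)) = 234*((-10 + 23)*(31 + 24))³ = 234*(13*55)³ = 234*715³ = 234*365525875 = 85533054750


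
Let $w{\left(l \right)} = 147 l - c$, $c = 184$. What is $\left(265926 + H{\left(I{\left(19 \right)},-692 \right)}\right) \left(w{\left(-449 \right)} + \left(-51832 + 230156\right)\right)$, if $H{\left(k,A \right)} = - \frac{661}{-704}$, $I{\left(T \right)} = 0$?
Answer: $\frac{20993455401405}{704} \approx 2.982 \cdot 10^{10}$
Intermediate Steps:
$H{\left(k,A \right)} = \frac{661}{704}$ ($H{\left(k,A \right)} = \left(-661\right) \left(- \frac{1}{704}\right) = \frac{661}{704}$)
$w{\left(l \right)} = -184 + 147 l$ ($w{\left(l \right)} = 147 l - 184 = -184 + 147 l$)
$\left(265926 + H{\left(I{\left(19 \right)},-692 \right)}\right) \left(w{\left(-449 \right)} + \left(-51832 + 230156\right)\right) = \left(265926 + \frac{661}{704}\right) \left(\left(-184 + 147 \left(-449\right)\right) + \left(-51832 + 230156\right)\right) = \frac{187212565 \left(\left(-184 - 66003\right) + 178324\right)}{704} = \frac{187212565 \left(-66187 + 178324\right)}{704} = \frac{187212565}{704} \cdot 112137 = \frac{20993455401405}{704}$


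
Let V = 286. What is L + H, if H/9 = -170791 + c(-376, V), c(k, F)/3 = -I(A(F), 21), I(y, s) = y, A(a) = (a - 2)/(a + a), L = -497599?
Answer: -290966591/143 ≈ -2.0347e+6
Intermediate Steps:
A(a) = (-2 + a)/(2*a) (A(a) = (-2 + a)/((2*a)) = (-2 + a)*(1/(2*a)) = (-2 + a)/(2*a))
c(k, F) = -3*(-2 + F)/(2*F) (c(k, F) = 3*(-(-2 + F)/(2*F)) = -3*(-2 + F)/(2*F))
H = -219809934/143 (H = 9*(-170791 + (-3/2 + 3/286)) = 9*(-170791 - 213/143) = 9*(-24423326/143) = -219809934/143 ≈ -1.5371e+6)
L + H = -497599 - 219809934/143 = -290966591/143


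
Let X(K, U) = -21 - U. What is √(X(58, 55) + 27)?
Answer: 7*I ≈ 7.0*I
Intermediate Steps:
√(X(58, 55) + 27) = √((-21 - 1*55) + 27) = √((-21 - 55) + 27) = √(-76 + 27) = √(-49) = 7*I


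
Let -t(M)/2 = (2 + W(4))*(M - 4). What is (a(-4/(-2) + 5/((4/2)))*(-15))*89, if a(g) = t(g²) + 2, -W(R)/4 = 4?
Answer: -610095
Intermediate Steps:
W(R) = -16 (W(R) = -4*4 = -16)
t(M) = -112 + 28*M (t(M) = -2*(2 - 16)*(M - 4) = -(-28)*(-4 + M) = -2*(56 - 14*M) = -112 + 28*M)
a(g) = -110 + 28*g² (a(g) = (-112 + 28*g²) + 2 = -110 + 28*g²)
(a(-4/(-2) + 5/((4/2)))*(-15))*89 = ((-110 + 28*(-4/(-2) + 5/((4/2)))²)*(-15))*89 = ((-110 + 28*(-4*(-½) + 5/((4*(½))))²)*(-15))*89 = ((-110 + 28*(2 + 5/2)²)*(-15))*89 = ((-110 + 28*(9/2)²)*(-15))*89 = ((-110 + 28*(81/4))*(-15))*89 = ((-110 + 567)*(-15))*89 = (457*(-15))*89 = -6855*89 = -610095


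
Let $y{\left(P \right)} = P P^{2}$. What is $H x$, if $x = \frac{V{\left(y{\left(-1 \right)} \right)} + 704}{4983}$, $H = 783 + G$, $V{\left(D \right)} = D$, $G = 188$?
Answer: $\frac{682613}{4983} \approx 136.99$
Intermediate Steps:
$y{\left(P \right)} = P^{3}$
$H = 971$ ($H = 783 + 188 = 971$)
$x = \frac{703}{4983}$ ($x = \frac{\left(-1\right)^{3} + 704}{4983} = \left(-1 + 704\right) \frac{1}{4983} = 703 \cdot \frac{1}{4983} = \frac{703}{4983} \approx 0.14108$)
$H x = 971 \cdot \frac{703}{4983} = \frac{682613}{4983}$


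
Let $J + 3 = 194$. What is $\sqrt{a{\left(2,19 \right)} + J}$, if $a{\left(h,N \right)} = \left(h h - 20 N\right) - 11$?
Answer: $14 i \approx 14.0 i$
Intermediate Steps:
$J = 191$ ($J = -3 + 194 = 191$)
$a{\left(h,N \right)} = -11 + h^{2} - 20 N$ ($a{\left(h,N \right)} = \left(h^{2} - 20 N\right) - 11 = -11 + h^{2} - 20 N$)
$\sqrt{a{\left(2,19 \right)} + J} = \sqrt{\left(-11 + 2^{2} - 380\right) + 191} = \sqrt{\left(-11 + 4 - 380\right) + 191} = \sqrt{-387 + 191} = \sqrt{-196} = 14 i$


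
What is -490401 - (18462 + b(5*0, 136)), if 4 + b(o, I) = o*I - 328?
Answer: -508531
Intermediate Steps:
b(o, I) = -332 + I*o (b(o, I) = -4 + (o*I - 328) = -4 + (I*o - 328) = -4 + (-328 + I*o) = -332 + I*o)
-490401 - (18462 + b(5*0, 136)) = -490401 - (18462 + (-332 + 136*(5*0))) = -490401 - (18462 + (-332 + 136*0)) = -490401 - (18462 + (-332 + 0)) = -490401 - (18462 - 332) = -490401 - 1*18130 = -490401 - 18130 = -508531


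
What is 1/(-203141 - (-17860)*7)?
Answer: -1/78121 ≈ -1.2801e-5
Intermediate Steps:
1/(-203141 - (-17860)*7) = 1/(-203141 - 470*(-266)) = 1/(-203141 + 125020) = 1/(-78121) = -1/78121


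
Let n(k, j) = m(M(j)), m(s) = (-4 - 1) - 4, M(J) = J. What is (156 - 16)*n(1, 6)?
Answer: -1260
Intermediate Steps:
m(s) = -9 (m(s) = -5 - 4 = -9)
n(k, j) = -9
(156 - 16)*n(1, 6) = (156 - 16)*(-9) = 140*(-9) = -1260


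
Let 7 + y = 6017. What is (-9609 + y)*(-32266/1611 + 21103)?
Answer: -122238836533/1611 ≈ -7.5878e+7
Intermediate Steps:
y = 6010 (y = -7 + 6017 = 6010)
(-9609 + y)*(-32266/1611 + 21103) = (-9609 + 6010)*(-32266/1611 + 21103) = -3599*(-32266*1/1611 + 21103) = -3599*(-32266/1611 + 21103) = -3599*33964667/1611 = -122238836533/1611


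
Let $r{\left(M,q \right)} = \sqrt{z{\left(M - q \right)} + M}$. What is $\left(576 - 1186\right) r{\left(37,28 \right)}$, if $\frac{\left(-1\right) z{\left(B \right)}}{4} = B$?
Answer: $-610$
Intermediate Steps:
$z{\left(B \right)} = - 4 B$
$r{\left(M,q \right)} = \sqrt{- 3 M + 4 q}$ ($r{\left(M,q \right)} = \sqrt{- 4 \left(M - q\right) + M} = \sqrt{\left(- 4 M + 4 q\right) + M} = \sqrt{- 3 M + 4 q}$)
$\left(576 - 1186\right) r{\left(37,28 \right)} = \left(576 - 1186\right) \sqrt{\left(-3\right) 37 + 4 \cdot 28} = - 610 \sqrt{-111 + 112} = - 610 \sqrt{1} = \left(-610\right) 1 = -610$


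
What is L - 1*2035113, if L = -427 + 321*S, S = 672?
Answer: -1819828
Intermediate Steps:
L = 215285 (L = -427 + 321*672 = -427 + 215712 = 215285)
L - 1*2035113 = 215285 - 1*2035113 = 215285 - 2035113 = -1819828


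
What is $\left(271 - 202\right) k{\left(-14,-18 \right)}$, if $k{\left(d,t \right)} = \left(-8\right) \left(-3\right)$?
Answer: $1656$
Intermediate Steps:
$k{\left(d,t \right)} = 24$
$\left(271 - 202\right) k{\left(-14,-18 \right)} = \left(271 - 202\right) 24 = 69 \cdot 24 = 1656$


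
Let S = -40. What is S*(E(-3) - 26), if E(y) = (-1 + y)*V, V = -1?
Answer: 880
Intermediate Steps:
E(y) = 1 - y (E(y) = (-1 + y)*(-1) = 1 - y)
S*(E(-3) - 26) = -40*((1 - 1*(-3)) - 26) = -40*((1 + 3) - 26) = -40*(4 - 26) = -40*(-22) = 880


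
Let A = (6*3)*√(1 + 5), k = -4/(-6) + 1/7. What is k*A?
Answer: 102*√6/7 ≈ 35.693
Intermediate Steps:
k = 17/21 (k = -4*(-⅙) + 1*(⅐) = ⅔ + ⅐ = 17/21 ≈ 0.80952)
A = 18*√6 ≈ 44.091
k*A = 17*(18*√6)/21 = 102*√6/7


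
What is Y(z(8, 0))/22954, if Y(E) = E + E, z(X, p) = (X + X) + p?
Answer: 16/11477 ≈ 0.0013941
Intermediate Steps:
z(X, p) = p + 2*X (z(X, p) = 2*X + p = p + 2*X)
Y(E) = 2*E
Y(z(8, 0))/22954 = (2*(0 + 2*8))/22954 = (2*(0 + 16))*(1/22954) = (2*16)*(1/22954) = 32*(1/22954) = 16/11477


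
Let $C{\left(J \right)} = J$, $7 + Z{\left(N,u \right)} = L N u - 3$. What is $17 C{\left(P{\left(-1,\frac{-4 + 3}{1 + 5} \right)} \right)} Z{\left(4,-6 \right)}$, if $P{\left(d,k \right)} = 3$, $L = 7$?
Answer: $-9078$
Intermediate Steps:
$Z{\left(N,u \right)} = -10 + 7 N u$ ($Z{\left(N,u \right)} = -7 + \left(7 N u - 3\right) = -7 + \left(-3 + 7 N u\right) = -10 + 7 N u$)
$17 C{\left(P{\left(-1,\frac{-4 + 3}{1 + 5} \right)} \right)} Z{\left(4,-6 \right)} = 17 \cdot 3 \left(-10 + 7 \cdot 4 \left(-6\right)\right) = 51 \left(-10 - 168\right) = 51 \left(-178\right) = -9078$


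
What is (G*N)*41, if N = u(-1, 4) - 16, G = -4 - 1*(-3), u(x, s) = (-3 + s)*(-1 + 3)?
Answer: 574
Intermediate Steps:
u(x, s) = -6 + 2*s (u(x, s) = (-3 + s)*2 = -6 + 2*s)
G = -1 (G = -4 + 3 = -1)
N = -14 (N = (-6 + 2*4) - 16 = (-6 + 8) - 16 = 2 - 16 = -14)
(G*N)*41 = -1*(-14)*41 = 14*41 = 574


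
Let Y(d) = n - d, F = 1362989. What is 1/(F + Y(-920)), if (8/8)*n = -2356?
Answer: 1/1361553 ≈ 7.3446e-7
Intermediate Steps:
n = -2356
Y(d) = -2356 - d
1/(F + Y(-920)) = 1/(1362989 + (-2356 - 1*(-920))) = 1/(1362989 + (-2356 + 920)) = 1/(1362989 - 1436) = 1/1361553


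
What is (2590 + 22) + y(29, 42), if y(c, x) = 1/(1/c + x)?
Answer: 3184057/1219 ≈ 2612.0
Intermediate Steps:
y(c, x) = 1/(x + 1/c)
(2590 + 22) + y(29, 42) = (2590 + 22) + 29/(1 + 29*42) = 2612 + 29/(1 + 1218) = 2612 + 29/1219 = 3184057/1219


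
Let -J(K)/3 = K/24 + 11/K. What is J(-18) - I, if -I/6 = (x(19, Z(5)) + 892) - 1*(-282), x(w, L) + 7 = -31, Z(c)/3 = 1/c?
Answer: 81841/12 ≈ 6820.1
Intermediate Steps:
Z(c) = 3/c (Z(c) = 3*(1/c) = 3/c)
x(w, L) = -38 (x(w, L) = -7 - 31 = -38)
J(K) = -33/K - K/8 (J(K) = -3*(K/24 + 11/K) = -3*(11/K + K/24) = -33/K - K/8)
I = -6816 (I = -6*((-38 + 892) - 1*(-282)) = -6*(854 + 282) = -6*1136 = -6816)
J(-18) - I = (-33/(-18) - ⅛*(-18)) - 1*(-6816) = (-33*(-1/18) + 9/4) + 6816 = (11/6 + 9/4) + 6816 = 49/12 + 6816 = 81841/12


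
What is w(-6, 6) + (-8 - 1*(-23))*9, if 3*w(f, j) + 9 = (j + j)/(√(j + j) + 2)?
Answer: 131 + √3 ≈ 132.73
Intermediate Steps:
w(f, j) = -3 + 2*j/(3*(2 + √2*√j)) (w(f, j) = -3 + ((j + j)/(√(j + j) + 2))/3 = -3 + ((2*j)/(√(2*j) + 2))/3 = -3 + ((2*j)/(√2*√j + 2))/3 = -3 + ((2*j)/(2 + √2*√j))/3 = -3 + (2*j/(2 + √2*√j))/3 = -3 + 2*j/(3*(2 + √2*√j)))
w(-6, 6) + (-8 - 1*(-23))*9 = (-18 + 2*6 - 9*√2*√6)/(3*(2 + √2*√6)) + (-8 - 1*(-23))*9 = (-18 + 12 - 18*√3)/(3*(2 + 2*√3)) + (-8 + 23)*9 = (-6 - 18*√3)/(3*(2 + 2*√3)) + 15*9 = (-6 - 18*√3)/(3*(2 + 2*√3)) + 135 = 135 + (-6 - 18*√3)/(3*(2 + 2*√3))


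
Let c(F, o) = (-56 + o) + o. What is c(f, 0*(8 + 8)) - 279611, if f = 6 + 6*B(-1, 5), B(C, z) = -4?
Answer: -279667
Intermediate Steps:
f = -18 (f = 6 + 6*(-4) = 6 - 24 = -18)
c(F, o) = -56 + 2*o
c(f, 0*(8 + 8)) - 279611 = (-56 + 2*(0*(8 + 8))) - 279611 = (-56 + 2*(0*16)) - 279611 = (-56 + 2*0) - 279611 = (-56 + 0) - 279611 = -56 - 279611 = -279667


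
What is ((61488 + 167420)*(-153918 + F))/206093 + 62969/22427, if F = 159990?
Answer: 31184923585669/4622047711 ≈ 6747.0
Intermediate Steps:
((61488 + 167420)*(-153918 + F))/206093 + 62969/22427 = ((61488 + 167420)*(-153918 + 159990))/206093 + 62969/22427 = (228908*6072)*(1/206093) + 62969*(1/22427) = 1389929376*(1/206093) + 62969/22427 = 1389929376/206093 + 62969/22427 = 31184923585669/4622047711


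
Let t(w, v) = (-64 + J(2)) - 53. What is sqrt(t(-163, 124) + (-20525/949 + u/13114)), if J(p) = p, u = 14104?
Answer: 4*I*sqrt(328042763558081)/6222593 ≈ 11.643*I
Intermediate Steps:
t(w, v) = -115 (t(w, v) = (-64 + 2) - 53 = -62 - 53 = -115)
sqrt(t(-163, 124) + (-20525/949 + u/13114)) = sqrt(-115 + (-20525/949 + 14104/13114)) = sqrt(-115 + (-20525*1/949 + 14104*(1/13114))) = sqrt(-115 + (-20525/949 + 7052/6557)) = sqrt(-115 - 127890077/6222593) = sqrt(-843488272/6222593) = 4*I*sqrt(328042763558081)/6222593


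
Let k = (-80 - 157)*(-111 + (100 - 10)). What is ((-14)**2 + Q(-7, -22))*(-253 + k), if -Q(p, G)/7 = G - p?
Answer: 1421924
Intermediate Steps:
k = 4977 (k = -237*(-111 + 90) = -237*(-21) = 4977)
Q(p, G) = -7*G + 7*p (Q(p, G) = -7*(G - p) = -7*G + 7*p)
((-14)**2 + Q(-7, -22))*(-253 + k) = ((-14)**2 + (-7*(-22) + 7*(-7)))*(-253 + 4977) = (196 + (154 - 49))*4724 = (196 + 105)*4724 = 301*4724 = 1421924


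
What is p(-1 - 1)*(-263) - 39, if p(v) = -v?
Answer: -565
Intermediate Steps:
p(-1 - 1)*(-263) - 39 = -(-1 - 1)*(-263) - 39 = -1*(-2)*(-263) - 39 = 2*(-263) - 39 = -526 - 39 = -565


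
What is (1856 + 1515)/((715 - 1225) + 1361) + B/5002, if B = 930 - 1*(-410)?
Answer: 9001041/2128351 ≈ 4.2291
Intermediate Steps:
B = 1340 (B = 930 + 410 = 1340)
(1856 + 1515)/((715 - 1225) + 1361) + B/5002 = (1856 + 1515)/((715 - 1225) + 1361) + 1340/5002 = 3371/(-510 + 1361) + 1340*(1/5002) = 3371/851 + 670/2501 = 9001041/2128351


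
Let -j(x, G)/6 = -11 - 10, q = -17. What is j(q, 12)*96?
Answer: 12096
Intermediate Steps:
j(x, G) = 126 (j(x, G) = -6*(-11 - 10) = -6*(-21) = 126)
j(q, 12)*96 = 126*96 = 12096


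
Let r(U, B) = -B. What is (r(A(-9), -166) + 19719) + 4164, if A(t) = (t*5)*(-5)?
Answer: 24049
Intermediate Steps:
A(t) = -25*t (A(t) = (5*t)*(-5) = -25*t)
(r(A(-9), -166) + 19719) + 4164 = (-1*(-166) + 19719) + 4164 = (166 + 19719) + 4164 = 19885 + 4164 = 24049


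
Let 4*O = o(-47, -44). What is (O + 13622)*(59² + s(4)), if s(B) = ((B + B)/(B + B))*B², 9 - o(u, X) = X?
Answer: 190729877/4 ≈ 4.7682e+7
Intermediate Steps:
o(u, X) = 9 - X
O = 53/4 (O = (9 - 1*(-44))/4 = (9 + 44)/4 = (¼)*53 = 53/4 ≈ 13.250)
s(B) = B² (s(B) = ((2*B)/((2*B)))*B² = ((2*B)*(1/(2*B)))*B² = 1*B² = B²)
(O + 13622)*(59² + s(4)) = (53/4 + 13622)*(59² + 4²) = 54541*(3481 + 16)/4 = (54541/4)*3497 = 190729877/4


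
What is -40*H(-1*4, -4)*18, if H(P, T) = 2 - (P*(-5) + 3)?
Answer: 15120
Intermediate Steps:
H(P, T) = -1 + 5*P (H(P, T) = 2 - (-5*P + 3) = 2 - (3 - 5*P) = 2 + (-3 + 5*P) = -1 + 5*P)
-40*H(-1*4, -4)*18 = -40*(-1 + 5*(-1*4))*18 = -40*(-1 + 5*(-4))*18 = -40*(-1 - 20)*18 = -40*(-21)*18 = 840*18 = 15120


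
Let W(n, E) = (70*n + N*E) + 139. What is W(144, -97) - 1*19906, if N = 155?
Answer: -24722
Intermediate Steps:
W(n, E) = 139 + 70*n + 155*E (W(n, E) = (70*n + 155*E) + 139 = 139 + 70*n + 155*E)
W(144, -97) - 1*19906 = (139 + 70*144 + 155*(-97)) - 1*19906 = (139 + 10080 - 15035) - 19906 = -4816 - 19906 = -24722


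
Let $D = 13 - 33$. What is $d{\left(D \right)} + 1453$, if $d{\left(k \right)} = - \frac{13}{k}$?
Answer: $\frac{29073}{20} \approx 1453.7$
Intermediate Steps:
$D = -20$ ($D = 13 - 33 = -20$)
$d{\left(D \right)} + 1453 = - \frac{13}{-20} + 1453 = \left(-13\right) \left(- \frac{1}{20}\right) + 1453 = \frac{13}{20} + 1453 = \frac{29073}{20}$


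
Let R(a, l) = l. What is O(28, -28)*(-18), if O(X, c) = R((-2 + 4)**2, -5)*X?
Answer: 2520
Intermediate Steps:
O(X, c) = -5*X
O(28, -28)*(-18) = -5*28*(-18) = -140*(-18) = 2520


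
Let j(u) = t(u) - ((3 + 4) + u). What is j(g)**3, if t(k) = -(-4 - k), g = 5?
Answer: -27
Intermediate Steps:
t(k) = 4 + k
j(u) = -3 (j(u) = (4 + u) - ((3 + 4) + u) = (4 + u) - (7 + u) = (4 + u) + (-7 - u) = -3)
j(g)**3 = (-3)**3 = -27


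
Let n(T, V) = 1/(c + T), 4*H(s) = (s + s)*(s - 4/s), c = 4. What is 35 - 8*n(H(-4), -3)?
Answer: 171/5 ≈ 34.200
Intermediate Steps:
H(s) = s*(s - 4/s)/2 (H(s) = ((s + s)*(s - 4/s))/4 = ((2*s)*(s - 4/s))/4 = (2*s*(s - 4/s))/4 = s*(s - 4/s)/2)
n(T, V) = 1/(4 + T)
35 - 8*n(H(-4), -3) = 35 - 8/(4 + (-2 + (½)*(-4)²)) = 35 - 8/(4 + (-2 + (½)*16)) = 35 - 8/(4 + (-2 + 8)) = 35 - 8/(4 + 6) = 35 - 8/10 = 35 - 8*⅒ = 35 - ⅘ = 171/5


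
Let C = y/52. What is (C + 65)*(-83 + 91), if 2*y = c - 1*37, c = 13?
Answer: 6736/13 ≈ 518.15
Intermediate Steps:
y = -12 (y = (13 - 1*37)/2 = (13 - 37)/2 = (½)*(-24) = -12)
C = -3/13 (C = -12/52 = -12*1/52 = -3/13 ≈ -0.23077)
(C + 65)*(-83 + 91) = (-3/13 + 65)*(-83 + 91) = (842/13)*8 = 6736/13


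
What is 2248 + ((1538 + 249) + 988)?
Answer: 5023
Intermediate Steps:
2248 + ((1538 + 249) + 988) = 2248 + (1787 + 988) = 2248 + 2775 = 5023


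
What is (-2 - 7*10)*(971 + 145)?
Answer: -80352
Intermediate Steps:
(-2 - 7*10)*(971 + 145) = (-2 - 70)*1116 = -72*1116 = -80352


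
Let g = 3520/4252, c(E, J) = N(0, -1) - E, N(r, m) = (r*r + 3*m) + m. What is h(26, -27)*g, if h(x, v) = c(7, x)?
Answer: -9680/1063 ≈ -9.1063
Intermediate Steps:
N(r, m) = r**2 + 4*m (N(r, m) = (r**2 + 3*m) + m = r**2 + 4*m)
c(E, J) = -4 - E (c(E, J) = (0**2 + 4*(-1)) - E = (0 - 4) - E = -4 - E)
h(x, v) = -11 (h(x, v) = -4 - 1*7 = -4 - 7 = -11)
g = 880/1063 (g = 3520*(1/4252) = 880/1063 ≈ 0.82785)
h(26, -27)*g = -11*880/1063 = -9680/1063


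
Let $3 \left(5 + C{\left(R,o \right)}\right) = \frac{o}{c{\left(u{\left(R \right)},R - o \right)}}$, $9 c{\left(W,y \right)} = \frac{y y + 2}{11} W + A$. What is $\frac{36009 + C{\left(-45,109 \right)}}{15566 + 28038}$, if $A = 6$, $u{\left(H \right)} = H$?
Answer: $\frac{12808349793}{15512035792} \approx 0.8257$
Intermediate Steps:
$c{\left(W,y \right)} = \frac{2}{3} + \frac{W \left(\frac{2}{11} + \frac{y^{2}}{11}\right)}{9}$ ($c{\left(W,y \right)} = \frac{\frac{y y + 2}{11} W + 6}{9} = \frac{\left(y^{2} + 2\right) \frac{1}{11} W + 6}{9} = \frac{\left(2 + y^{2}\right) \frac{1}{11} W + 6}{9} = \frac{\left(\frac{2}{11} + \frac{y^{2}}{11}\right) W + 6}{9} = \frac{W \left(\frac{2}{11} + \frac{y^{2}}{11}\right) + 6}{9} = \frac{6 + W \left(\frac{2}{11} + \frac{y^{2}}{11}\right)}{9} = \frac{2}{3} + \frac{W \left(\frac{2}{11} + \frac{y^{2}}{11}\right)}{9}$)
$C{\left(R,o \right)} = -5 + \frac{o}{3 \left(\frac{2}{3} + \frac{2 R}{99} + \frac{R \left(R - o\right)^{2}}{99}\right)}$ ($C{\left(R,o \right)} = -5 + \frac{o \frac{1}{\frac{2}{3} + \frac{2 R}{99} + \frac{R \left(R - o\right)^{2}}{99}}}{3} = -5 + \frac{o}{3 \left(\frac{2}{3} + \frac{2 R}{99} + \frac{R \left(R - o\right)^{2}}{99}\right)}$)
$\frac{36009 + C{\left(-45,109 \right)}}{15566 + 28038} = \frac{36009 + \frac{-330 - -450 + 33 \cdot 109 - - 225 \left(-45 - 109\right)^{2}}{66 + 2 \left(-45\right) - 45 \left(-45 - 109\right)^{2}}}{15566 + 28038} = \frac{36009 + \frac{-330 + 450 + 3597 - - 225 \left(-45 - 109\right)^{2}}{66 - 90 - 45 \left(-45 - 109\right)^{2}}}{43604} = \left(36009 + \frac{-330 + 450 + 3597 - - 225 \left(-154\right)^{2}}{66 - 90 - 45 \left(-154\right)^{2}}\right) \frac{1}{43604} = \left(36009 + \frac{-330 + 450 + 3597 - \left(-225\right) 23716}{66 - 90 - 1067220}\right) \frac{1}{43604} = \left(36009 + \frac{-330 + 450 + 3597 + 5336100}{66 - 90 - 1067220}\right) \frac{1}{43604} = \left(36009 + \frac{1}{-1067244} \cdot 5339817\right) \frac{1}{43604} = \left(36009 - \frac{1779939}{355748}\right) \frac{1}{43604} = \frac{12808349793}{355748} \cdot \frac{1}{43604} = \frac{12808349793}{15512035792}$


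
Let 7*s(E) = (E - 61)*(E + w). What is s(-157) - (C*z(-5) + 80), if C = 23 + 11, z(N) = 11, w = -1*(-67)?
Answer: 16442/7 ≈ 2348.9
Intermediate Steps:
w = 67
C = 34
s(E) = (-61 + E)*(67 + E)/7 (s(E) = ((E - 61)*(E + 67))/7 = ((-61 + E)*(67 + E))/7 = (-61 + E)*(67 + E)/7)
s(-157) - (C*z(-5) + 80) = (-4087/7 + (⅐)*(-157)² + (6/7)*(-157)) - (34*11 + 80) = (-4087/7 + (⅐)*24649 - 942/7) - (374 + 80) = (-4087/7 + 24649/7 - 942/7) - 1*454 = 19620/7 - 454 = 16442/7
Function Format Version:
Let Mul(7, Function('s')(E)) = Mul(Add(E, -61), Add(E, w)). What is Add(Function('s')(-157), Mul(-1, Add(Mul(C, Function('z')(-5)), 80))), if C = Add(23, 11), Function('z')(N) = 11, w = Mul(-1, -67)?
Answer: Rational(16442, 7) ≈ 2348.9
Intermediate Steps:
w = 67
C = 34
Function('s')(E) = Mul(Rational(1, 7), Add(-61, E), Add(67, E)) (Function('s')(E) = Mul(Rational(1, 7), Mul(Add(E, -61), Add(E, 67))) = Mul(Rational(1, 7), Mul(Add(-61, E), Add(67, E))) = Mul(Rational(1, 7), Add(-61, E), Add(67, E)))
Add(Function('s')(-157), Mul(-1, Add(Mul(C, Function('z')(-5)), 80))) = Add(Add(Rational(-4087, 7), Mul(Rational(1, 7), Pow(-157, 2)), Mul(Rational(6, 7), -157)), Mul(-1, Add(Mul(34, 11), 80))) = Add(Add(Rational(-4087, 7), Mul(Rational(1, 7), 24649), Rational(-942, 7)), Mul(-1, Add(374, 80))) = Add(Add(Rational(-4087, 7), Rational(24649, 7), Rational(-942, 7)), Mul(-1, 454)) = Add(Rational(19620, 7), -454) = Rational(16442, 7)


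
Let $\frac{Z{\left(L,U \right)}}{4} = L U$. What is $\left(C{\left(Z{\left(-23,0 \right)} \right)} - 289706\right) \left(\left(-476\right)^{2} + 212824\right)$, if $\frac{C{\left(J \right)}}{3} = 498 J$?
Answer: $-127296816400$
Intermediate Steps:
$Z{\left(L,U \right)} = 4 L U$
$C{\left(J \right)} = 1494 J$ ($C{\left(J \right)} = 3 \cdot 498 J = 1494 J$)
$\left(C{\left(Z{\left(-23,0 \right)} \right)} - 289706\right) \left(\left(-476\right)^{2} + 212824\right) = \left(1494 \cdot 4 \left(-23\right) 0 - 289706\right) \left(\left(-476\right)^{2} + 212824\right) = \left(1494 \cdot 0 - 289706\right) \left(226576 + 212824\right) = \left(0 - 289706\right) 439400 = \left(-289706\right) 439400 = -127296816400$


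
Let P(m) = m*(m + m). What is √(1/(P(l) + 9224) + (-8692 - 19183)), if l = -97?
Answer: I*√21919611143458/28042 ≈ 166.96*I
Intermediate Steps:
P(m) = 2*m² (P(m) = m*(2*m) = 2*m²)
√(1/(P(l) + 9224) + (-8692 - 19183)) = √(1/(2*(-97)² + 9224) + (-8692 - 19183)) = √(1/(2*9409 + 9224) - 27875) = √(1/(18818 + 9224) - 27875) = √(1/28042 - 27875) = √(-781670749/28042) = I*√21919611143458/28042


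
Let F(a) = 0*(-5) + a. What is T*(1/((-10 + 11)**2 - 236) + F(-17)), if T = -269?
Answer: 1074924/235 ≈ 4574.1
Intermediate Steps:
F(a) = a (F(a) = 0 + a = a)
T*(1/((-10 + 11)**2 - 236) + F(-17)) = -269*(1/((-10 + 11)**2 - 236) - 17) = -269*(1/(1**2 - 236) - 17) = -269*(1/(1 - 236) - 17) = -269*(1/(-235) - 17) = -269*(-1/235 - 17) = -269*(-3996/235) = 1074924/235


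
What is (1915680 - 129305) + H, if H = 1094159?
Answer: 2880534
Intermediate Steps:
(1915680 - 129305) + H = (1915680 - 129305) + 1094159 = 1786375 + 1094159 = 2880534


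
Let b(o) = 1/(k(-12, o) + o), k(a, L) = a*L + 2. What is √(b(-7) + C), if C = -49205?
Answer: I*√307088326/79 ≈ 221.82*I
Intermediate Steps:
k(a, L) = 2 + L*a (k(a, L) = L*a + 2 = 2 + L*a)
b(o) = 1/(2 - 11*o) (b(o) = 1/((2 + o*(-12)) + o) = 1/((2 - 12*o) + o) = 1/(2 - 11*o))
√(b(-7) + C) = √(1/(2 - 11*(-7)) - 49205) = √(1/(2 + 77) - 49205) = √(1/79 - 49205) = √(-3887194/79) = I*√307088326/79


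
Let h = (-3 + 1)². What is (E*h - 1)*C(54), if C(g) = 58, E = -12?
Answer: -2842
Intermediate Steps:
h = 4 (h = (-2)² = 4)
(E*h - 1)*C(54) = (-12*4 - 1)*58 = (-48 - 1)*58 = -49*58 = -2842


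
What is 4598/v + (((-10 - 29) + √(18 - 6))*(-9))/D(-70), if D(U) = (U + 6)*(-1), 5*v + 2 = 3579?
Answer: 2726887/228928 - 9*√3/32 ≈ 11.424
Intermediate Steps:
v = 3577/5 (v = -⅖ + (⅕)*3579 = -⅖ + 3579/5 = 3577/5 ≈ 715.40)
D(U) = -6 - U (D(U) = (6 + U)*(-1) = -6 - U)
4598/v + (((-10 - 29) + √(18 - 6))*(-9))/D(-70) = 4598/(3577/5) + (((-10 - 29) + √(18 - 6))*(-9))/(-6 - 1*(-70)) = 4598*(5/3577) + ((-39 + √12)*(-9))/(-6 + 70) = 22990/3577 + ((-39 + 2*√3)*(-9))/64 = 22990/3577 + (351 - 18*√3)*(1/64) = 22990/3577 + (351/64 - 9*√3/32) = 2726887/228928 - 9*√3/32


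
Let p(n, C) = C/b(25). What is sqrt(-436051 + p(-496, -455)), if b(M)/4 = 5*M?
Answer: I*sqrt(43605191)/10 ≈ 660.34*I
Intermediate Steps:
b(M) = 20*M (b(M) = 4*(5*M) = 20*M)
p(n, C) = C/500 (p(n, C) = C/((20*25)) = C/500)
sqrt(-436051 + p(-496, -455)) = sqrt(-436051 + (1/500)*(-455)) = sqrt(-436051 - 91/100) = sqrt(-43605191/100) = I*sqrt(43605191)/10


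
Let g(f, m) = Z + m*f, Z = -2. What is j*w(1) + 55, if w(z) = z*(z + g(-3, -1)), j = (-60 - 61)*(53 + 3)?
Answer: -13497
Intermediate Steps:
g(f, m) = -2 + f*m (g(f, m) = -2 + m*f = -2 + f*m)
j = -6776 (j = -121*56 = -6776)
w(z) = z*(1 + z) (w(z) = z*(z + (-2 - 3*(-1))) = z*(z + (-2 + 3)) = z*(z + 1) = z*(1 + z))
j*w(1) + 55 = -6776*(1 + 1) + 55 = -6776*2 + 55 = -13552 + 55 = -13497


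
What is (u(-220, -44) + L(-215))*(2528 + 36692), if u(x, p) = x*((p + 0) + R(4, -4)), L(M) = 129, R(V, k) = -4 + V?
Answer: 384708980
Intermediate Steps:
u(x, p) = p*x (u(x, p) = x*((p + 0) + (-4 + 4)) = x*(p + 0) = x*p = p*x)
(u(-220, -44) + L(-215))*(2528 + 36692) = (-44*(-220) + 129)*(2528 + 36692) = (9680 + 129)*39220 = 9809*39220 = 384708980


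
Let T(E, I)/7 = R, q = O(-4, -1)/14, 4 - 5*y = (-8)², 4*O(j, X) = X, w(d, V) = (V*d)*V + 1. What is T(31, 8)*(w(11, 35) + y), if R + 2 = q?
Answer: -190179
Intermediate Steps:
w(d, V) = 1 + d*V² (w(d, V) = d*V² + 1 = 1 + d*V²)
O(j, X) = X/4
y = -12 (y = ⅘ - ⅕*(-8)² = ⅘ - ⅕*64 = ⅘ - 64/5 = -12)
q = -1/56 (q = ((¼)*(-1))/14 = -¼*1/14 = -1/56 ≈ -0.017857)
R = -113/56 (R = -2 - 1/56 = -113/56 ≈ -2.0179)
T(E, I) = -113/8 (T(E, I) = 7*(-113/56) = -113/8)
T(31, 8)*(w(11, 35) + y) = -113*((1 + 11*35²) - 12)/8 = -113*((1 + 11*1225) - 12)/8 = -113*((1 + 13475) - 12)/8 = -113*(13476 - 12)/8 = -113/8*13464 = -190179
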